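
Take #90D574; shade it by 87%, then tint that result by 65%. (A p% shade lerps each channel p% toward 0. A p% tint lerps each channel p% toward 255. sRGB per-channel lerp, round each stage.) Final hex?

#ACB0AB

#90D574 is rgb(144, 213, 116).
An 87% shade moves each channel 87% toward 0:
  R: 144 − 125.28 = 18.72 → 19
  G: 213 − 185.31 = 27.69 → 28
  B: 116 − 100.92 = 15.08 → 15
After the shade: rgb(19, 28, 15) = #131C0F.
Per channel, c → c + 0.65(255 − c):
  R: 19 + 153.4 = 172.4 → 172
  G: 28 + 0.65×(255−28) = 28 + 147.55 = 175.55 → 176
  B: 15 + 0.65×(255−15) = 15 + 156 = 171 → 171
rgb(172, 176, 171) = #ACB0AB.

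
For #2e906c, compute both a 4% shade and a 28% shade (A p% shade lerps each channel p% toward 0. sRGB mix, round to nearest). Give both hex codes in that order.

#2e906c is rgb(46, 144, 108).
4% shade:
  R: 46 − 1.84 = 44.16 → 44
  G: 144 − 5.76 = 138.24 → 138
  B: 108 − 4.32 = 103.68 → 104
  → #2c8a68
28% shade:
  R: 46 − 12.88 = 33.12 → 33
  G: 144 − 40.32 = 103.68 → 104
  B: 108 + 0.28×(0−108) = 108 − 30.24 = 77.76 → 78
  → #21684e

#2c8a68, #21684e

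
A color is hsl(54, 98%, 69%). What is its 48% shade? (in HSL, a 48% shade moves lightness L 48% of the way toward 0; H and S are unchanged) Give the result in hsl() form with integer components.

hsl(54, 98%, 36%)

L moves 48% from 69 toward 0: 69 − 33.12 = 35.88 → 36.
H and S are unchanged.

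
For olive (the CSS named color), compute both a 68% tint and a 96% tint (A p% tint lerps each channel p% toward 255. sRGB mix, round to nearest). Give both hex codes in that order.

#d6d6ad, #fafaf5

CSS olive is rgb(128, 128, 0).
68% tint:
  R: 128 + 0.68×(255−128) = 128 + 86.36 = 214.36 → 214
  G: 128 + 0.68×(255−128) = 128 + 86.36 = 214.36 → 214
  B: 0 + 173.4 = 173.4 → 173
  → #d6d6ad
96% tint:
  R: 128 + 0.96×(255−128) = 128 + 121.92 = 249.92 → 250
  G: 128 + 0.96×(255−128) = 128 + 121.92 = 249.92 → 250
  B: 0 + 244.8 = 244.8 → 245
  → #fafaf5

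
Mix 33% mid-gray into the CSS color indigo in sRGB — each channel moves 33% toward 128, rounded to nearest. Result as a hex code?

CSS indigo is rgb(75, 0, 130).
Per channel, c → c + 0.33(128 − c):
  R: 75 + 0.33×(128−75) = 75 + 17.49 = 92.49 → 92
  G: 0 + 0.33×(128−0) = 0 + 42.24 = 42.24 → 42
  B: 130 + 0.33×(128−130) = 130 − 0.66 = 129.34 → 129
rgb(92, 42, 129) = #5C2A81.

#5C2A81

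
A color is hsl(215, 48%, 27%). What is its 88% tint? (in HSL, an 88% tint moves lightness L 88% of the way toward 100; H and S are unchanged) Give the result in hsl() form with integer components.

hsl(215, 48%, 91%)

L moves 88% from 27 toward 100: 27 + 64.24 = 91.24 → 91.
H and S are unchanged.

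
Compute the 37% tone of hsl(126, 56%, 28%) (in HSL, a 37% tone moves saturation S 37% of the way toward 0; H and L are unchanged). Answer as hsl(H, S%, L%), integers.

S moves 37% from 56 toward 0: 56 − 20.72 = 35.28 → 35.
H and L are unchanged.

hsl(126, 35%, 28%)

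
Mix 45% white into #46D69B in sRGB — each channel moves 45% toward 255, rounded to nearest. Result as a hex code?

#99E8C8

#46D69B is rgb(70, 214, 155).
Per channel, c → c + 0.45(255 − c):
  R: 70 + 0.45×(255−70) = 70 + 83.25 = 153.25 → 153
  G: 214 + 0.45×(255−214) = 214 + 18.45 = 232.45 → 232
  B: 155 + 45 = 200 → 200
rgb(153, 232, 200) = #99E8C8.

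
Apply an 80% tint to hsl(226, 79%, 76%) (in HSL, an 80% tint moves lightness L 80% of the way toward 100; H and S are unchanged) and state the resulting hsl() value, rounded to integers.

hsl(226, 79%, 95%)

L moves 80% from 76 toward 100: 76 + 19.2 = 95.2 → 95.
H and S are unchanged.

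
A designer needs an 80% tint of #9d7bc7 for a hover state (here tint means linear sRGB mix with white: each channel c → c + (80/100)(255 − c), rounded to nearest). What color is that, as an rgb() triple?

rgb(235, 229, 244)

#9d7bc7 is rgb(157, 123, 199).
Per channel, c → c + 0.8(255 − c):
  R: 157 + 78.4 = 235.4 → 235
  G: 123 + 0.8×(255−123) = 123 + 105.6 = 228.6 → 229
  B: 199 + 44.8 = 243.8 → 244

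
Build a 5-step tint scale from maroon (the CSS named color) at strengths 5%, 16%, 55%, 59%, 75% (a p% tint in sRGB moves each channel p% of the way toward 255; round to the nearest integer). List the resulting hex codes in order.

CSS maroon is rgb(128, 0, 0).
5%: (128 + 6.35 = 134.35→134, 0 + 12.75 = 12.75→13, 0 + 12.75 = 12.75→13) → #860D0D
16%: (128 + 20.32 = 148.32→148, 0 + 40.8 = 40.8→41, 0 + 40.8 = 40.8→41) → #942929
55%: (128 + 69.85 = 197.85→198, 0 + 140.25 = 140.25→140, 0 + 140.25 = 140.25→140) → #C68C8C
59%: (128 + 74.93 = 202.93→203, 0 + 150.45 = 150.45→150, 0 + 150.45 = 150.45→150) → #CB9696
75%: (128 + 95.25 = 223.25→223, 0 + 191.25 = 191.25→191, 0 + 191.25 = 191.25→191) → #DFBFBF

#860D0D, #942929, #C68C8C, #CB9696, #DFBFBF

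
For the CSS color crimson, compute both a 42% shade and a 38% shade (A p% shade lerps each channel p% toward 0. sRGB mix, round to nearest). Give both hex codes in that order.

#800C23, #880C25

CSS crimson is rgb(220, 20, 60).
42% shade:
  R: 220 − 92.4 = 127.6 → 128
  G: 20 + 0.42×(0−20) = 20 − 8.4 = 11.6 → 12
  B: 60 + 0.42×(0−60) = 60 − 25.2 = 34.8 → 35
  → #800C23
38% shade:
  R: 220 − 83.6 = 136.4 → 136
  G: 20 + 0.38×(0−20) = 20 − 7.6 = 12.4 → 12
  B: 60 − 22.8 = 37.2 → 37
  → #880C25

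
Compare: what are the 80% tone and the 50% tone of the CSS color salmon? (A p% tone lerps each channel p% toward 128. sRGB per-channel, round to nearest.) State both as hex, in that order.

CSS salmon is rgb(250, 128, 114).
80% tone:
  R: 250 + 0.8×(128−250) = 250 − 97.6 = 152.4 → 152
  G: 128 + 0.8×(128−128) = 128 + 0 = 128 → 128
  B: 114 + 0.8×(128−114) = 114 + 11.2 = 125.2 → 125
  → #98807d
50% tone:
  R: 250 + 0.5×(128−250) = 250 − 61 = 189 → 189
  G: 128 + 0.5×(128−128) = 128 + 0 = 128 → 128
  B: 114 + 7 = 121 → 121
  → #bd8079

#98807d, #bd8079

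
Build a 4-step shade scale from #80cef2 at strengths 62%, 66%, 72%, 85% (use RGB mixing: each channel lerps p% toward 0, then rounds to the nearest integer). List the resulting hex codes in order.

#314e5c, #2c4652, #243a44, #131f24

#80cef2 is rgb(128, 206, 242).
62%: (128 − 79.36 = 48.64→49, 206 − 127.72 = 78.28→78, 242 − 150.04 = 91.96→92) → #314e5c
66%: (128 − 84.48 = 43.52→44, 206 − 135.96 = 70.04→70, 242 − 159.72 = 82.28→82) → #2c4652
72%: (128 − 92.16 = 35.84→36, 206 − 148.32 = 57.68→58, 242 − 174.24 = 67.76→68) → #243a44
85%: (128 − 108.8 = 19.2→19, 206 − 175.1 = 30.9→31, 242 − 205.7 = 36.3→36) → #131f24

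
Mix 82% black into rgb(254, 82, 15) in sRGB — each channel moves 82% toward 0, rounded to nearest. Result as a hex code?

#2e0f03

Lerp each channel 82% toward 0:
  R: 254 + 0.82×(0−254) = 254 − 208.28 = 45.72 → 46
  G: 82 + 0.82×(0−82) = 82 − 67.24 = 14.76 → 15
  B: 15 − 12.3 = 2.7 → 3
rgb(46, 15, 3) = #2e0f03.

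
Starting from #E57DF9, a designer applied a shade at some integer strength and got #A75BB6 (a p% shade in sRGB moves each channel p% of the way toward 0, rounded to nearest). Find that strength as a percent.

#E57DF9 is rgb(229, 125, 249); #A75BB6 is rgb(167, 91, 182).
On the B channel (widest range): 182 ≈ 249 + (p/100)(0 − 249), so p ≈ 100×(182 − 249)/(0 − 249) = -6700/-249 = 26.91.
p = 27 reproduces all three channels after rounding.

27%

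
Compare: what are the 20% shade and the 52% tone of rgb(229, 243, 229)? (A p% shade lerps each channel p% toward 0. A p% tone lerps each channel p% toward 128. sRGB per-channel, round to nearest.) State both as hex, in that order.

#B7C2B7, #B0B7B0

20% shade:
  R: 229 − 45.8 = 183.2 → 183
  G: 243 + 0.2×(0−243) = 243 − 48.6 = 194.4 → 194
  B: 229 − 45.8 = 183.2 → 183
  → #B7C2B7
52% tone:
  R: 229 + 0.52×(128−229) = 229 − 52.52 = 176.48 → 176
  G: 243 + 0.52×(128−243) = 243 − 59.8 = 183.2 → 183
  B: 229 − 52.52 = 176.48 → 176
  → #B0B7B0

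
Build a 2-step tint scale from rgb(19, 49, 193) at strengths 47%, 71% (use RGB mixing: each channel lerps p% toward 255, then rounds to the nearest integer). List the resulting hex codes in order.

47%: (19 + 110.92 = 129.92→130, 49 + 96.82 = 145.82→146, 193 + 29.14 = 222.14→222) → #8292de
71%: (19 + 167.56 = 186.56→187, 49 + 146.26 = 195.26→195, 193 + 44.02 = 237.02→237) → #bbc3ed

#8292de, #bbc3ed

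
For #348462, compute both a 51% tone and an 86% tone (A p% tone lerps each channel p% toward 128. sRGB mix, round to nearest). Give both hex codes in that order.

#5B8271, #75817C

#348462 is rgb(52, 132, 98).
51% tone:
  R: 52 + 0.51×(128−52) = 52 + 38.76 = 90.76 → 91
  G: 132 − 2.04 = 129.96 → 130
  B: 98 + 0.51×(128−98) = 98 + 15.3 = 113.3 → 113
  → #5B8271
86% tone:
  R: 52 + 0.86×(128−52) = 52 + 65.36 = 117.36 → 117
  G: 132 − 3.44 = 128.56 → 129
  B: 98 + 25.8 = 123.8 → 124
  → #75817C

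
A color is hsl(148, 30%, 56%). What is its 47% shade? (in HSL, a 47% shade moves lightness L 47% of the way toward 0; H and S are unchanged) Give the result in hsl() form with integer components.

hsl(148, 30%, 30%)

L moves 47% from 56 toward 0: 56 − 26.32 = 29.68 → 30.
H and S are unchanged.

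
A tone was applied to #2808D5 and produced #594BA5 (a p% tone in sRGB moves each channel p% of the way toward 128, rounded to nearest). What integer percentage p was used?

56%

#2808D5 is rgb(40, 8, 213); #594BA5 is rgb(89, 75, 165).
On the G channel (widest range): 75 ≈ 8 + (p/100)(128 − 8), so p ≈ 100×(75 − 8)/(128 − 8) = 6700/120 = 55.83.
p = 56 reproduces all three channels after rounding.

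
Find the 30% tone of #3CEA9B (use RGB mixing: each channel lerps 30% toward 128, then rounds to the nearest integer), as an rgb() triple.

#3CEA9B is rgb(60, 234, 155).
Per channel, c → c + 0.3(128 − c):
  R: 60 + 20.4 = 80.4 → 80
  G: 234 + 0.3×(128−234) = 234 − 31.8 = 202.2 → 202
  B: 155 − 8.1 = 146.9 → 147

rgb(80, 202, 147)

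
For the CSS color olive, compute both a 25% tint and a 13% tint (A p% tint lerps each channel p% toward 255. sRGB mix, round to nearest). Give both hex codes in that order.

CSS olive is rgb(128, 128, 0).
25% tint:
  R: 128 + 31.75 = 159.75 → 160
  G: 128 + 0.25×(255−128) = 128 + 31.75 = 159.75 → 160
  B: 0 + 63.75 = 63.75 → 64
  → #a0a040
13% tint:
  R: 128 + 0.13×(255−128) = 128 + 16.51 = 144.51 → 145
  G: 128 + 0.13×(255−128) = 128 + 16.51 = 144.51 → 145
  B: 0 + 0.13×(255−0) = 0 + 33.15 = 33.15 → 33
  → #919121

#a0a040, #919121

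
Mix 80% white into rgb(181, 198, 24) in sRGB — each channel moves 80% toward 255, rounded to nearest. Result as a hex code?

#F0F4D1

Per channel, c → c + 0.8(255 − c):
  R: 181 + 0.8×(255−181) = 181 + 59.2 = 240.2 → 240
  G: 198 + 45.6 = 243.6 → 244
  B: 24 + 0.8×(255−24) = 24 + 184.8 = 208.8 → 209
rgb(240, 244, 209) = #F0F4D1.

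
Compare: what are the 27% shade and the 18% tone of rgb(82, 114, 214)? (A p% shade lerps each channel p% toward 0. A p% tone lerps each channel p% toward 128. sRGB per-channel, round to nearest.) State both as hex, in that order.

27% shade:
  R: 82 − 22.14 = 59.86 → 60
  G: 114 − 30.78 = 83.22 → 83
  B: 214 + 0.27×(0−214) = 214 − 57.78 = 156.22 → 156
  → #3C539C
18% tone:
  R: 82 + 0.18×(128−82) = 82 + 8.28 = 90.28 → 90
  G: 114 + 0.18×(128−114) = 114 + 2.52 = 116.52 → 117
  B: 214 + 0.18×(128−214) = 214 − 15.48 = 198.52 → 199
  → #5A75C7

#3C539C, #5A75C7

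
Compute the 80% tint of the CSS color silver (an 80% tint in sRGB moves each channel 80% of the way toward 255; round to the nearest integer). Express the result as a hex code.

CSS silver is rgb(192, 192, 192).
An 80% tint moves each channel 80% toward 255:
  R: 192 + 50.4 = 242.4 → 242
  G: 192 + 0.8×(255−192) = 192 + 50.4 = 242.4 → 242
  B: 192 + 0.8×(255−192) = 192 + 50.4 = 242.4 → 242
rgb(242, 242, 242) = #f2f2f2.

#f2f2f2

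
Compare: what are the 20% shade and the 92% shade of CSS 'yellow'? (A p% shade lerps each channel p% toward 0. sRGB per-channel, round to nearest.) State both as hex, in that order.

CSS yellow is rgb(255, 255, 0).
20% shade:
  R: 255 − 51 = 204 → 204
  G: 255 + 0.2×(0−255) = 255 − 51 = 204 → 204
  B: 0 + 0 = 0 → 0
  → #cccc00
92% shade:
  R: 255 + 0.92×(0−255) = 255 − 234.6 = 20.4 → 20
  G: 255 − 234.6 = 20.4 → 20
  B: 0 + 0.92×(0−0) = 0 + 0 = 0 → 0
  → #141400

#cccc00, #141400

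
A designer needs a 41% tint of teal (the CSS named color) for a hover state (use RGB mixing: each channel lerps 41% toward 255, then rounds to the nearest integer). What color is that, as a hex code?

#69b4b4

CSS teal is rgb(0, 128, 128).
Lerp each channel 41% toward 255:
  R: 0 + 0.41×(255−0) = 0 + 104.55 = 104.55 → 105
  G: 128 + 52.07 = 180.07 → 180
  B: 128 + 52.07 = 180.07 → 180
rgb(105, 180, 180) = #69b4b4.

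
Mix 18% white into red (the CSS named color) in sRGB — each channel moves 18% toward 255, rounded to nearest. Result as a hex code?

#FF2E2E

CSS red is rgb(255, 0, 0).
Lerp each channel 18% toward 255:
  R: 255 + 0 = 255 → 255
  G: 0 + 0.18×(255−0) = 0 + 45.9 = 45.9 → 46
  B: 0 + 0.18×(255−0) = 0 + 45.9 = 45.9 → 46
rgb(255, 46, 46) = #FF2E2E.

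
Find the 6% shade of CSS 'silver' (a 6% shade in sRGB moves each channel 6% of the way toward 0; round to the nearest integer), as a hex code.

CSS silver is rgb(192, 192, 192).
A 6% shade moves each channel 6% toward 0:
  R: 192 − 11.52 = 180.48 → 180
  G: 192 + 0.06×(0−192) = 192 − 11.52 = 180.48 → 180
  B: 192 + 0.06×(0−192) = 192 − 11.52 = 180.48 → 180
rgb(180, 180, 180) = #b4b4b4.

#b4b4b4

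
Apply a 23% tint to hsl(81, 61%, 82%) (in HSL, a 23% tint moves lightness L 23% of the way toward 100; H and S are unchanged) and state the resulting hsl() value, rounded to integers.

hsl(81, 61%, 86%)

L moves 23% from 82 toward 100: 82 + 4.14 = 86.14 → 86.
H and S are unchanged.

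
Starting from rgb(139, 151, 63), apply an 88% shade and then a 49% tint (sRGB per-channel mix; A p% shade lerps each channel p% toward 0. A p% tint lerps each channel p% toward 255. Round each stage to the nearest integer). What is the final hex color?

An 88% shade moves each channel 88% toward 0:
  R: 139 + 0.88×(0−139) = 139 − 122.32 = 16.68 → 17
  G: 151 + 0.88×(0−151) = 151 − 132.88 = 18.12 → 18
  B: 63 + 0.88×(0−63) = 63 − 55.44 = 7.56 → 8
After the shade: rgb(17, 18, 8) = #111208.
Per channel, c → c + 0.49(255 − c):
  R: 17 + 116.62 = 133.62 → 134
  G: 18 + 0.49×(255−18) = 18 + 116.13 = 134.13 → 134
  B: 8 + 121.03 = 129.03 → 129
rgb(134, 134, 129) = #868681.

#868681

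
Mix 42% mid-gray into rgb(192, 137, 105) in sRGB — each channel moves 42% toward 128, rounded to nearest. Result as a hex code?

#A58573

A 42% tone moves each channel 42% toward 128:
  R: 192 + 0.42×(128−192) = 192 − 26.88 = 165.12 → 165
  G: 137 + 0.42×(128−137) = 137 − 3.78 = 133.22 → 133
  B: 105 + 0.42×(128−105) = 105 + 9.66 = 114.66 → 115
rgb(165, 133, 115) = #A58573.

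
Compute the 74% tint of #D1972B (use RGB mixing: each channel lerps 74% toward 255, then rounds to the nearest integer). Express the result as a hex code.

#F3E4C8

#D1972B is rgb(209, 151, 43).
Lerp each channel 74% toward 255:
  R: 209 + 34.04 = 243.04 → 243
  G: 151 + 0.74×(255−151) = 151 + 76.96 = 227.96 → 228
  B: 43 + 156.88 = 199.88 → 200
rgb(243, 228, 200) = #F3E4C8.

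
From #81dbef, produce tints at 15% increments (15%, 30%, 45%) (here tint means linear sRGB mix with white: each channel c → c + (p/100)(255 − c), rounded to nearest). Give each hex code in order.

#81dbef is rgb(129, 219, 239).
15%: (129 + 18.9 = 147.9→148, 219 + 5.4 = 224.4→224, 239 + 2.4 = 241.4→241) → #94e0f1
30%: (129 + 37.8 = 166.8→167, 219 + 10.8 = 229.8→230, 239 + 4.8 = 243.8→244) → #a7e6f4
45%: (129 + 56.7 = 185.7→186, 219 + 16.2 = 235.2→235, 239 + 7.2 = 246.2→246) → #baebf6

#94e0f1, #a7e6f4, #baebf6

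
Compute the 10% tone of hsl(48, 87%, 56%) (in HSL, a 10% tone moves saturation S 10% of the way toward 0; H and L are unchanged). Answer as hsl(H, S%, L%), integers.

S moves 10% from 87 toward 0: 87 − 8.7 = 78.3 → 78.
H and L are unchanged.

hsl(48, 78%, 56%)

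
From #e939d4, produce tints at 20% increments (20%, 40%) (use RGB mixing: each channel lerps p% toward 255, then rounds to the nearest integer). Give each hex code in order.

#ed61dd, #f288e5

#e939d4 is rgb(233, 57, 212).
20%: (233 + 4.4 = 237.4→237, 57 + 39.6 = 96.6→97, 212 + 8.6 = 220.6→221) → #ed61dd
40%: (233 + 8.8 = 241.8→242, 57 + 79.2 = 136.2→136, 212 + 17.2 = 229.2→229) → #f288e5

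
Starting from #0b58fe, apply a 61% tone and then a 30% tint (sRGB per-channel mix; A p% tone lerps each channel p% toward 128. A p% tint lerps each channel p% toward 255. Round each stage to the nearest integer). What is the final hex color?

#0b58fe is rgb(11, 88, 254).
Per channel, c → c + 0.61(128 − c):
  R: 11 + 71.37 = 82.37 → 82
  G: 88 + 24.4 = 112.4 → 112
  B: 254 + 0.61×(128−254) = 254 − 76.86 = 177.14 → 177
After the tone: rgb(82, 112, 177) = #5270b1.
Lerp each channel 30% toward 255:
  R: 82 + 0.3×(255−82) = 82 + 51.9 = 133.9 → 134
  G: 112 + 0.3×(255−112) = 112 + 42.9 = 154.9 → 155
  B: 177 + 23.4 = 200.4 → 200
rgb(134, 155, 200) = #869bc8.

#869bc8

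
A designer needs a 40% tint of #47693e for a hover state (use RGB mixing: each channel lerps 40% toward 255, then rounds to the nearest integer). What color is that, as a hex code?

#47693e is rgb(71, 105, 62).
Lerp each channel 40% toward 255:
  R: 71 + 0.4×(255−71) = 71 + 73.6 = 144.6 → 145
  G: 105 + 0.4×(255−105) = 105 + 60 = 165 → 165
  B: 62 + 0.4×(255−62) = 62 + 77.2 = 139.2 → 139
rgb(145, 165, 139) = #91a58b.

#91a58b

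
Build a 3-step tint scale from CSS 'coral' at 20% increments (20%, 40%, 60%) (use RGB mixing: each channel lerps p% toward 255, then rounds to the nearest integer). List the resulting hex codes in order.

CSS coral is rgb(255, 127, 80).
20%: (255→255, 127 + 25.6 = 152.6→153, 80 + 35 = 115→115) → #FF9973
40%: (255→255, 127 + 51.2 = 178.2→178, 80 + 70 = 150→150) → #FFB296
60%: (255→255, 127 + 76.8 = 203.8→204, 80 + 105 = 185→185) → #FFCCB9

#FF9973, #FFB296, #FFCCB9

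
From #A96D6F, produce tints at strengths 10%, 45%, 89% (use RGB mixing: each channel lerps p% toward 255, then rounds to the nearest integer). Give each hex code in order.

#B27C7D, #D0AFB0, #F6EFEF

#A96D6F is rgb(169, 109, 111).
10%: (169 + 8.6 = 177.6→178, 109 + 14.6 = 123.6→124, 111 + 14.4 = 125.4→125) → #B27C7D
45%: (169 + 38.7 = 207.7→208, 109 + 65.7 = 174.7→175, 111 + 64.8 = 175.8→176) → #D0AFB0
89%: (169 + 76.54 = 245.54→246, 109 + 129.94 = 238.94→239, 111 + 128.16 = 239.16→239) → #F6EFEF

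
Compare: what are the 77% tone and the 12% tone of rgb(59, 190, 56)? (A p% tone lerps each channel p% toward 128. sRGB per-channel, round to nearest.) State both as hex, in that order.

77% tone:
  R: 59 + 0.77×(128−59) = 59 + 53.13 = 112.13 → 112
  G: 190 + 0.77×(128−190) = 190 − 47.74 = 142.26 → 142
  B: 56 + 0.77×(128−56) = 56 + 55.44 = 111.44 → 111
  → #708E6F
12% tone:
  R: 59 + 8.28 = 67.28 → 67
  G: 190 − 7.44 = 182.56 → 183
  B: 56 + 0.12×(128−56) = 56 + 8.64 = 64.64 → 65
  → #43B741

#708E6F, #43B741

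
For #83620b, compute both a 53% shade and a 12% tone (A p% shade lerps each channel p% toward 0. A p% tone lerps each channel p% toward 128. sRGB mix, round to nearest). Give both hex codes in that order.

#3e2e05, #836619

#83620b is rgb(131, 98, 11).
53% shade:
  R: 131 + 0.53×(0−131) = 131 − 69.43 = 61.57 → 62
  G: 98 + 0.53×(0−98) = 98 − 51.94 = 46.06 → 46
  B: 11 + 0.53×(0−11) = 11 − 5.83 = 5.17 → 5
  → #3e2e05
12% tone:
  R: 131 + 0.12×(128−131) = 131 − 0.36 = 130.64 → 131
  G: 98 + 3.6 = 101.6 → 102
  B: 11 + 14.04 = 25.04 → 25
  → #836619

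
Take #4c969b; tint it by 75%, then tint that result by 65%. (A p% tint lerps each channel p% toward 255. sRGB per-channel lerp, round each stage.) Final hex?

#4c969b is rgb(76, 150, 155).
Per channel, c → c + 0.75(255 − c):
  R: 76 + 0.75×(255−76) = 76 + 134.25 = 210.25 → 210
  G: 150 + 0.75×(255−150) = 150 + 78.75 = 228.75 → 229
  B: 155 + 0.75×(255−155) = 155 + 75 = 230 → 230
After the tint: rgb(210, 229, 230) = #d2e5e6.
Per channel, c → c + 0.65(255 − c):
  R: 210 + 29.25 = 239.25 → 239
  G: 229 + 16.9 = 245.9 → 246
  B: 230 + 0.65×(255−230) = 230 + 16.25 = 246.25 → 246
rgb(239, 246, 246) = #eff6f6.

#eff6f6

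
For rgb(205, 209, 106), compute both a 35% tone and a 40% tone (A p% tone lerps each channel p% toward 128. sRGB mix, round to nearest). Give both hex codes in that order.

#b2b572, #aeb173

35% tone:
  R: 205 + 0.35×(128−205) = 205 − 26.95 = 178.05 → 178
  G: 209 + 0.35×(128−209) = 209 − 28.35 = 180.65 → 181
  B: 106 + 7.7 = 113.7 → 114
  → #b2b572
40% tone:
  R: 205 + 0.4×(128−205) = 205 − 30.8 = 174.2 → 174
  G: 209 + 0.4×(128−209) = 209 − 32.4 = 176.6 → 177
  B: 106 + 0.4×(128−106) = 106 + 8.8 = 114.8 → 115
  → #aeb173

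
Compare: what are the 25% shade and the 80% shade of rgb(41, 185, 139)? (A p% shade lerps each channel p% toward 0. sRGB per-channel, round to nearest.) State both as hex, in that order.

#1f8b68, #08251c

25% shade:
  R: 41 + 0.25×(0−41) = 41 − 10.25 = 30.75 → 31
  G: 185 + 0.25×(0−185) = 185 − 46.25 = 138.75 → 139
  B: 139 + 0.25×(0−139) = 139 − 34.75 = 104.25 → 104
  → #1f8b68
80% shade:
  R: 41 − 32.8 = 8.2 → 8
  G: 185 + 0.8×(0−185) = 185 − 148 = 37 → 37
  B: 139 + 0.8×(0−139) = 139 − 111.2 = 27.8 → 28
  → #08251c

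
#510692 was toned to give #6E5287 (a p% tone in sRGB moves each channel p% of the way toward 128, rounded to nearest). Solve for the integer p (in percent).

#510692 is rgb(81, 6, 146); #6E5287 is rgb(110, 82, 135).
On the G channel (widest range): 82 ≈ 6 + (p/100)(128 − 6), so p ≈ 100×(82 − 6)/(128 − 6) = 7600/122 = 62.30.
p = 62 reproduces all three channels after rounding.

62%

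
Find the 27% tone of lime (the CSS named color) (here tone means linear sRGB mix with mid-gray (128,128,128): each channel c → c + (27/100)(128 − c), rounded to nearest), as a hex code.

CSS lime is rgb(0, 255, 0).
Per channel, c → c + 0.27(128 − c):
  R: 0 + 34.56 = 34.56 → 35
  G: 255 + 0.27×(128−255) = 255 − 34.29 = 220.71 → 221
  B: 0 + 0.27×(128−0) = 0 + 34.56 = 34.56 → 35
rgb(35, 221, 35) = #23DD23.

#23DD23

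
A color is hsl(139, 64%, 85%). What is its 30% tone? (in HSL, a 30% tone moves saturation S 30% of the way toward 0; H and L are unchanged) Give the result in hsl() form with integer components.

hsl(139, 45%, 85%)

S moves 30% from 64 toward 0: 64 − 19.2 = 44.8 → 45.
H and L are unchanged.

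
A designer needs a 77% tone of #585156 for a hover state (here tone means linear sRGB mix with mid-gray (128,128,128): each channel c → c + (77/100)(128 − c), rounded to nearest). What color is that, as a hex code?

#585156 is rgb(88, 81, 86).
A 77% tone moves each channel 77% toward 128:
  R: 88 + 0.77×(128−88) = 88 + 30.8 = 118.8 → 119
  G: 81 + 36.19 = 117.19 → 117
  B: 86 + 0.77×(128−86) = 86 + 32.34 = 118.34 → 118
rgb(119, 117, 118) = #777576.

#777576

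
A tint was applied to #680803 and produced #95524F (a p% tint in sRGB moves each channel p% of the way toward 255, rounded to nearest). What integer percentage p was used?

30%

#680803 is rgb(104, 8, 3); #95524F is rgb(149, 82, 79).
On the B channel (widest range): 79 ≈ 3 + (p/100)(255 − 3), so p ≈ 100×(79 − 3)/(255 − 3) = 7600/252 = 30.16.
p = 30 reproduces all three channels after rounding.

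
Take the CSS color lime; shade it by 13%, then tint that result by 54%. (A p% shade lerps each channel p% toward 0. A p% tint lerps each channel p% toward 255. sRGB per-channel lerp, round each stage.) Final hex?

CSS lime is rgb(0, 255, 0).
Lerp each channel 13% toward 0:
  R: 0 + 0 = 0 → 0
  G: 255 + 0.13×(0−255) = 255 − 33.15 = 221.85 → 222
  B: 0 + 0 = 0 → 0
After the shade: rgb(0, 222, 0) = #00DE00.
Lerp each channel 54% toward 255:
  R: 0 + 0.54×(255−0) = 0 + 137.7 = 137.7 → 138
  G: 222 + 0.54×(255−222) = 222 + 17.82 = 239.82 → 240
  B: 0 + 0.54×(255−0) = 0 + 137.7 = 137.7 → 138
rgb(138, 240, 138) = #8AF08A.

#8AF08A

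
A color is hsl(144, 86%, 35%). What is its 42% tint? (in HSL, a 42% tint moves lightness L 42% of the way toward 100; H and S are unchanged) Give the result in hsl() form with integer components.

hsl(144, 86%, 62%)

L moves 42% from 35 toward 100: 35 + 27.3 = 62.3 → 62.
H and S are unchanged.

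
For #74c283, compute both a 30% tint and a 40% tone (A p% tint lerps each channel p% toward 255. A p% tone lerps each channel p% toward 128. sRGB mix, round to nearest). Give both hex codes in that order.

#9ed4a8, #79a882

#74c283 is rgb(116, 194, 131).
30% tint:
  R: 116 + 41.7 = 157.7 → 158
  G: 194 + 0.3×(255−194) = 194 + 18.3 = 212.3 → 212
  B: 131 + 0.3×(255−131) = 131 + 37.2 = 168.2 → 168
  → #9ed4a8
40% tone:
  R: 116 + 0.4×(128−116) = 116 + 4.8 = 120.8 → 121
  G: 194 + 0.4×(128−194) = 194 − 26.4 = 167.6 → 168
  B: 131 + 0.4×(128−131) = 131 − 1.2 = 129.8 → 130
  → #79a882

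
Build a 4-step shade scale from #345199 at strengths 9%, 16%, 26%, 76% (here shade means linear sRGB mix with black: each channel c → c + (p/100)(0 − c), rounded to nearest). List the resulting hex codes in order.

#2f4a8b, #2c4481, #263c71, #0c1325

#345199 is rgb(52, 81, 153).
9%: (52 − 4.68 = 47.32→47, 81 − 7.29 = 73.71→74, 153 − 13.77 = 139.23→139) → #2f4a8b
16%: (52 − 8.32 = 43.68→44, 81 − 12.96 = 68.04→68, 153 − 24.48 = 128.52→129) → #2c4481
26%: (52 − 13.52 = 38.48→38, 81 − 21.06 = 59.94→60, 153 − 39.78 = 113.22→113) → #263c71
76%: (52 − 39.52 = 12.48→12, 81 − 61.56 = 19.44→19, 153 − 116.28 = 36.72→37) → #0c1325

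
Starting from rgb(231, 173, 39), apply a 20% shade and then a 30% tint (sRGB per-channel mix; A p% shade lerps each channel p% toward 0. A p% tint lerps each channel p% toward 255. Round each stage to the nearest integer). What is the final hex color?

#CEAD62

Per channel, c → c + 0.2(0 − c):
  R: 231 + 0.2×(0−231) = 231 − 46.2 = 184.8 → 185
  G: 173 − 34.6 = 138.4 → 138
  B: 39 − 7.8 = 31.2 → 31
After the shade: rgb(185, 138, 31) = #B98A1F.
Per channel, c → c + 0.3(255 − c):
  R: 185 + 0.3×(255−185) = 185 + 21 = 206 → 206
  G: 138 + 0.3×(255−138) = 138 + 35.1 = 173.1 → 173
  B: 31 + 67.2 = 98.2 → 98
rgb(206, 173, 98) = #CEAD62.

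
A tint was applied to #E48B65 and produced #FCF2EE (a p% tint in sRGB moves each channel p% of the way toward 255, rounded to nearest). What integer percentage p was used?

89%

#E48B65 is rgb(228, 139, 101); #FCF2EE is rgb(252, 242, 238).
On the B channel (widest range): 238 ≈ 101 + (p/100)(255 − 101), so p ≈ 100×(238 − 101)/(255 − 101) = 13700/154 = 88.96.
p = 89 reproduces all three channels after rounding.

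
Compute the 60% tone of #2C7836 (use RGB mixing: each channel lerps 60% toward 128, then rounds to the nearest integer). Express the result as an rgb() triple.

rgb(94, 125, 98)

#2C7836 is rgb(44, 120, 54).
A 60% tone moves each channel 60% toward 128:
  R: 44 + 50.4 = 94.4 → 94
  G: 120 + 4.8 = 124.8 → 125
  B: 54 + 44.4 = 98.4 → 98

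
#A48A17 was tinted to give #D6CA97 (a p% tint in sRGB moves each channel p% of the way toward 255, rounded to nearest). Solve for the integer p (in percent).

55%

#A48A17 is rgb(164, 138, 23); #D6CA97 is rgb(214, 202, 151).
On the B channel (widest range): 151 ≈ 23 + (p/100)(255 − 23), so p ≈ 100×(151 − 23)/(255 − 23) = 12800/232 = 55.17.
p = 55 reproduces all three channels after rounding.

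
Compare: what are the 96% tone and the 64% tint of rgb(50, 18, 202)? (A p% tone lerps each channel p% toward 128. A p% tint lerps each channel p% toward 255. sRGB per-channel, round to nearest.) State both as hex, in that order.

#7D7C83, #B5AAEC

96% tone:
  R: 50 + 0.96×(128−50) = 50 + 74.88 = 124.88 → 125
  G: 18 + 0.96×(128−18) = 18 + 105.6 = 123.6 → 124
  B: 202 + 0.96×(128−202) = 202 − 71.04 = 130.96 → 131
  → #7D7C83
64% tint:
  R: 50 + 131.2 = 181.2 → 181
  G: 18 + 151.68 = 169.68 → 170
  B: 202 + 0.64×(255−202) = 202 + 33.92 = 235.92 → 236
  → #B5AAEC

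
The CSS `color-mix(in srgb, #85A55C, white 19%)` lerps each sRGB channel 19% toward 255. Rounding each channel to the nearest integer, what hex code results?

#9CB67B

#85A55C is rgb(133, 165, 92).
Per channel, c → c + 0.19(255 − c):
  R: 133 + 23.18 = 156.18 → 156
  G: 165 + 0.19×(255−165) = 165 + 17.1 = 182.1 → 182
  B: 92 + 0.19×(255−92) = 92 + 30.97 = 122.97 → 123
rgb(156, 182, 123) = #9CB67B.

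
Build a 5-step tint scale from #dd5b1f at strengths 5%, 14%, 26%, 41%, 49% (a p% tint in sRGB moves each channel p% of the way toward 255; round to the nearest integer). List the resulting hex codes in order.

#dd5b1f is rgb(221, 91, 31).
5%: (221 + 1.7 = 222.7→223, 91 + 8.2 = 99.2→99, 31 + 11.2 = 42.2→42) → #df632a
14%: (221 + 4.76 = 225.76→226, 91 + 22.96 = 113.96→114, 31 + 31.36 = 62.36→62) → #e2723e
26%: (221 + 8.84 = 229.84→230, 91 + 42.64 = 133.64→134, 31 + 58.24 = 89.24→89) → #e68659
41%: (221 + 13.94 = 234.94→235, 91 + 67.24 = 158.24→158, 31 + 91.84 = 122.84→123) → #eb9e7b
49%: (221 + 16.66 = 237.66→238, 91 + 80.36 = 171.36→171, 31 + 109.76 = 140.76→141) → #eeab8d

#df632a, #e2723e, #e68659, #eb9e7b, #eeab8d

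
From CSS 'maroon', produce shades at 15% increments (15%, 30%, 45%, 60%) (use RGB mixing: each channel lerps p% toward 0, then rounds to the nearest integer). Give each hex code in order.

CSS maroon is rgb(128, 0, 0).
15%: (128 − 19.2 = 108.8→109, 0→0, 0→0) → #6d0000
30%: (128 − 38.4 = 89.6→90, 0→0, 0→0) → #5a0000
45%: (128 − 57.6 = 70.4→70, 0→0, 0→0) → #460000
60%: (128 − 76.8 = 51.2→51, 0→0, 0→0) → #330000

#6d0000, #5a0000, #460000, #330000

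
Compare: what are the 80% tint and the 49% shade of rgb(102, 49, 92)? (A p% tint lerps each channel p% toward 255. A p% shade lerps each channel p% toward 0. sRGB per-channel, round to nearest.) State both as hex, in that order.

80% tint:
  R: 102 + 0.8×(255−102) = 102 + 122.4 = 224.4 → 224
  G: 49 + 0.8×(255−49) = 49 + 164.8 = 213.8 → 214
  B: 92 + 0.8×(255−92) = 92 + 130.4 = 222.4 → 222
  → #E0D6DE
49% shade:
  R: 102 − 49.98 = 52.02 → 52
  G: 49 + 0.49×(0−49) = 49 − 24.01 = 24.99 → 25
  B: 92 − 45.08 = 46.92 → 47
  → #34192F

#E0D6DE, #34192F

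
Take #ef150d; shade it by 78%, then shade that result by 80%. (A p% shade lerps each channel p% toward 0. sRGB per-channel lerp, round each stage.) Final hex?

#ef150d is rgb(239, 21, 13).
Per channel, c → c + 0.78(0 − c):
  R: 239 − 186.42 = 52.58 → 53
  G: 21 + 0.78×(0−21) = 21 − 16.38 = 4.62 → 5
  B: 13 + 0.78×(0−13) = 13 − 10.14 = 2.86 → 3
After the shade: rgb(53, 5, 3) = #350503.
Lerp each channel 80% toward 0:
  R: 53 + 0.8×(0−53) = 53 − 42.4 = 10.6 → 11
  G: 5 + 0.8×(0−5) = 5 − 4 = 1 → 1
  B: 3 + 0.8×(0−3) = 3 − 2.4 = 0.6 → 1
rgb(11, 1, 1) = #0b0101.

#0b0101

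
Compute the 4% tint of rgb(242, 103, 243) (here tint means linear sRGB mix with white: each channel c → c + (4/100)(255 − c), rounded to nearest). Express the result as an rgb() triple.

rgb(243, 109, 243)

Per channel, c → c + 0.04(255 − c):
  R: 242 + 0.52 = 242.52 → 243
  G: 103 + 6.08 = 109.08 → 109
  B: 243 + 0.48 = 243.48 → 243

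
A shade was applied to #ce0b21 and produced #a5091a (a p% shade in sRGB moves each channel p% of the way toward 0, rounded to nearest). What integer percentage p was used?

20%

#ce0b21 is rgb(206, 11, 33); #a5091a is rgb(165, 9, 26).
On the R channel (widest range): 165 ≈ 206 + (p/100)(0 − 206), so p ≈ 100×(165 − 206)/(0 − 206) = -4100/-206 = 19.90.
p = 20 reproduces all three channels after rounding.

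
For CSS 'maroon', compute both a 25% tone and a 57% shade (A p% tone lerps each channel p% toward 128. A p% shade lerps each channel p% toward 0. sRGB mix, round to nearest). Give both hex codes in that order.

CSS maroon is rgb(128, 0, 0).
25% tone:
  R: 128 + 0.25×(128−128) = 128 + 0 = 128 → 128
  G: 0 + 0.25×(128−0) = 0 + 32 = 32 → 32
  B: 0 + 32 = 32 → 32
  → #802020
57% shade:
  R: 128 − 72.96 = 55.04 → 55
  G: 0 + 0.57×(0−0) = 0 + 0 = 0 → 0
  B: 0 + 0 = 0 → 0
  → #370000

#802020, #370000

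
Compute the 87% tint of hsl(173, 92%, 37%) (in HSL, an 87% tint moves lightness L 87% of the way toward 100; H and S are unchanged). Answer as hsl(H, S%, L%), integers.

hsl(173, 92%, 92%)

L moves 87% from 37 toward 100: 37 + 54.81 = 91.81 → 92.
H and S are unchanged.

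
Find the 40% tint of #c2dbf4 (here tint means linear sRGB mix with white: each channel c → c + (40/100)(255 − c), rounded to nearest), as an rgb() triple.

rgb(218, 233, 248)

#c2dbf4 is rgb(194, 219, 244).
Lerp each channel 40% toward 255:
  R: 194 + 0.4×(255−194) = 194 + 24.4 = 218.4 → 218
  G: 219 + 0.4×(255−219) = 219 + 14.4 = 233.4 → 233
  B: 244 + 4.4 = 248.4 → 248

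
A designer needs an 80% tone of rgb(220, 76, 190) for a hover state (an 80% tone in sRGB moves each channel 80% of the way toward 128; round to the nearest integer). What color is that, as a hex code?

Lerp each channel 80% toward 128:
  R: 220 + 0.8×(128−220) = 220 − 73.6 = 146.4 → 146
  G: 76 + 0.8×(128−76) = 76 + 41.6 = 117.6 → 118
  B: 190 + 0.8×(128−190) = 190 − 49.6 = 140.4 → 140
rgb(146, 118, 140) = #92768C.

#92768C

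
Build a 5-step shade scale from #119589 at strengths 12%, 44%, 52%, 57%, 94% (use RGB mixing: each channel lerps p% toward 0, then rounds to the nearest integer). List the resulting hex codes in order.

#0F8379, #0A534D, #084842, #07403B, #010908

#119589 is rgb(17, 149, 137).
12%: (17 − 2.04 = 14.96→15, 149 − 17.88 = 131.12→131, 137 − 16.44 = 120.56→121) → #0F8379
44%: (17 − 7.48 = 9.52→10, 149 − 65.56 = 83.44→83, 137 − 60.28 = 76.72→77) → #0A534D
52%: (17 − 8.84 = 8.16→8, 149 − 77.48 = 71.52→72, 137 − 71.24 = 65.76→66) → #084842
57%: (17 − 9.69 = 7.31→7, 149 − 84.93 = 64.07→64, 137 − 78.09 = 58.91→59) → #07403B
94%: (17 − 15.98 = 1.02→1, 149 − 140.06 = 8.94→9, 137 − 128.78 = 8.22→8) → #010908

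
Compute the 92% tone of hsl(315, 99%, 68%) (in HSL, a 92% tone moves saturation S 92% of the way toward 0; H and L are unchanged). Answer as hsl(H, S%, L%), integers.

hsl(315, 8%, 68%)

S moves 92% from 99 toward 0: 99 − 91.08 = 7.92 → 8.
H and L are unchanged.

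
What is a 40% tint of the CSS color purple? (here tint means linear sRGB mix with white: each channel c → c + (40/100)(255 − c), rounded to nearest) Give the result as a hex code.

CSS purple is rgb(128, 0, 128).
A 40% tint moves each channel 40% toward 255:
  R: 128 + 0.4×(255−128) = 128 + 50.8 = 178.8 → 179
  G: 0 + 0.4×(255−0) = 0 + 102 = 102 → 102
  B: 128 + 0.4×(255−128) = 128 + 50.8 = 178.8 → 179
rgb(179, 102, 179) = #b366b3.

#b366b3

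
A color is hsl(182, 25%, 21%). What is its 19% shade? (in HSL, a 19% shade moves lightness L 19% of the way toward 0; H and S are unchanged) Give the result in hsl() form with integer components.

L moves 19% from 21 toward 0: 21 − 3.99 = 17.01 → 17.
H and S are unchanged.

hsl(182, 25%, 17%)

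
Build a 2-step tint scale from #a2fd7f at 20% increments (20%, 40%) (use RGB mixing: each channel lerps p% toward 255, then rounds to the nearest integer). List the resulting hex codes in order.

#a2fd7f is rgb(162, 253, 127).
20%: (162 + 18.6 = 180.6→181, 253→253, 127 + 25.6 = 152.6→153) → #b5fd99
40%: (162 + 37.2 = 199.2→199, 253 + 0.8 = 253.8→254, 127 + 51.2 = 178.2→178) → #c7feb2

#b5fd99, #c7feb2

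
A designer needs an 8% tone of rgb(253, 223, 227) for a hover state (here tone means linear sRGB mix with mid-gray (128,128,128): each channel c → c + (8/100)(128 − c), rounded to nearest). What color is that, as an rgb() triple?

rgb(243, 215, 219)

Per channel, c → c + 0.08(128 − c):
  R: 253 + 0.08×(128−253) = 253 − 10 = 243 → 243
  G: 223 + 0.08×(128−223) = 223 − 7.6 = 215.4 → 215
  B: 227 + 0.08×(128−227) = 227 − 7.92 = 219.08 → 219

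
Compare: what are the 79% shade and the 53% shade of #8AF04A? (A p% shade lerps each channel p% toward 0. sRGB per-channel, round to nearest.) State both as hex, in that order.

#1D3210, #417123

#8AF04A is rgb(138, 240, 74).
79% shade:
  R: 138 + 0.79×(0−138) = 138 − 109.02 = 28.98 → 29
  G: 240 − 189.6 = 50.4 → 50
  B: 74 − 58.46 = 15.54 → 16
  → #1D3210
53% shade:
  R: 138 + 0.53×(0−138) = 138 − 73.14 = 64.86 → 65
  G: 240 − 127.2 = 112.8 → 113
  B: 74 − 39.22 = 34.78 → 35
  → #417123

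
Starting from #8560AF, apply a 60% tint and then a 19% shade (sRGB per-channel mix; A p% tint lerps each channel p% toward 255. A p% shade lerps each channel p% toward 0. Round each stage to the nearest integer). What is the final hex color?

#A79BB5

#8560AF is rgb(133, 96, 175).
Lerp each channel 60% toward 255:
  R: 133 + 73.2 = 206.2 → 206
  G: 96 + 0.6×(255−96) = 96 + 95.4 = 191.4 → 191
  B: 175 + 0.6×(255−175) = 175 + 48 = 223 → 223
After the tint: rgb(206, 191, 223) = #CEBFDF.
A 19% shade moves each channel 19% toward 0:
  R: 206 + 0.19×(0−206) = 206 − 39.14 = 166.86 → 167
  G: 191 + 0.19×(0−191) = 191 − 36.29 = 154.71 → 155
  B: 223 + 0.19×(0−223) = 223 − 42.37 = 180.63 → 181
rgb(167, 155, 181) = #A79BB5.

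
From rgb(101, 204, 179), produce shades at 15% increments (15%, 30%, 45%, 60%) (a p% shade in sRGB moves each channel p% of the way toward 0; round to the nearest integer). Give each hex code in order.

#56AD98, #478F7D, #387062, #285248

15%: (101 − 15.15 = 85.85→86, 204 − 30.6 = 173.4→173, 179 − 26.85 = 152.15→152) → #56AD98
30%: (101 − 30.3 = 70.7→71, 204 − 61.2 = 142.8→143, 179 − 53.7 = 125.3→125) → #478F7D
45%: (101 − 45.45 = 55.55→56, 204 − 91.8 = 112.2→112, 179 − 80.55 = 98.45→98) → #387062
60%: (101 − 60.6 = 40.4→40, 204 − 122.4 = 81.6→82, 179 − 107.4 = 71.6→72) → #285248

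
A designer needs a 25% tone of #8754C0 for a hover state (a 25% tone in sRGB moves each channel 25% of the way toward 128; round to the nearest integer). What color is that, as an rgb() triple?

#8754C0 is rgb(135, 84, 192).
Per channel, c → c + 0.25(128 − c):
  R: 135 − 1.75 = 133.25 → 133
  G: 84 + 0.25×(128−84) = 84 + 11 = 95 → 95
  B: 192 − 16 = 176 → 176

rgb(133, 95, 176)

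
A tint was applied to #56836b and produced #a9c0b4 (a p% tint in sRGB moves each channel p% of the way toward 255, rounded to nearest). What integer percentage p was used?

49%

#56836b is rgb(86, 131, 107); #a9c0b4 is rgb(169, 192, 180).
On the R channel (widest range): 169 ≈ 86 + (p/100)(255 − 86), so p ≈ 100×(169 − 86)/(255 − 86) = 8300/169 = 49.11.
p = 49 reproduces all three channels after rounding.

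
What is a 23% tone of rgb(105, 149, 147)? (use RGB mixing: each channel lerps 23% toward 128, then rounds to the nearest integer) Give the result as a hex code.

Per channel, c → c + 0.23(128 − c):
  R: 105 + 0.23×(128−105) = 105 + 5.29 = 110.29 → 110
  G: 149 + 0.23×(128−149) = 149 − 4.83 = 144.17 → 144
  B: 147 + 0.23×(128−147) = 147 − 4.37 = 142.63 → 143
rgb(110, 144, 143) = #6E908F.

#6E908F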